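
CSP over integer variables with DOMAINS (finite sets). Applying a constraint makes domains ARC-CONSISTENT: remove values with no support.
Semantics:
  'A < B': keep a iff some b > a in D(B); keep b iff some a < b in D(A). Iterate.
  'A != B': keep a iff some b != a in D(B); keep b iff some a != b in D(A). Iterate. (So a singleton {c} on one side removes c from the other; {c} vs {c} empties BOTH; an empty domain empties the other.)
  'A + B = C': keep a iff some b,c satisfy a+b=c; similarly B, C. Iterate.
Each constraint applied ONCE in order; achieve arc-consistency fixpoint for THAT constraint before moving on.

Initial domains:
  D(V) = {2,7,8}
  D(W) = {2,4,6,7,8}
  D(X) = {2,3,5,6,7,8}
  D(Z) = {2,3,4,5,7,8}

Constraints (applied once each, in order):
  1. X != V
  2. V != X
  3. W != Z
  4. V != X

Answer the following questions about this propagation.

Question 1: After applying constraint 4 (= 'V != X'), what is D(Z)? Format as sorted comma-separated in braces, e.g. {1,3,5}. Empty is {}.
Constraint 1 (X != V) on D(X)={2,3,5,6,7,8} D(V)={2,7,8}: no change
Constraint 2 (V != X) on D(V)={2,7,8} D(X)={2,3,5,6,7,8}: no change
Constraint 3 (W != Z) on D(W)={2,4,6,7,8} D(Z)={2,3,4,5,7,8}: no change
Constraint 4 (V != X) on D(V)={2,7,8} D(X)={2,3,5,6,7,8}: no change
So after constraint 4: D(Z) = {2,3,4,5,7,8}

Answer: {2,3,4,5,7,8}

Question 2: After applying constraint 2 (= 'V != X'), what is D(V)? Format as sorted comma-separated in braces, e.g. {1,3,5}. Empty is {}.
Constraint 1 (X != V) on D(X)={2,3,5,6,7,8} D(V)={2,7,8}: no change
Constraint 2 (V != X) on D(V)={2,7,8} D(X)={2,3,5,6,7,8}: no change
So after constraint 2: D(V) = {2,7,8}

Answer: {2,7,8}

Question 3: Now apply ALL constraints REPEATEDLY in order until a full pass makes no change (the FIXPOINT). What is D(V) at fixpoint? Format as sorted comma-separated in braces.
pass 0 (initial): D(V)={2,7,8}
pass 1: no change
Fixpoint after 1 passes: D(V) = {2,7,8}

Answer: {2,7,8}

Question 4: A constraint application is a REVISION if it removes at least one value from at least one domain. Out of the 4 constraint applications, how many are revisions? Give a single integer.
Answer: 0

Derivation:
Constraint 1 (X != V) on D(X)={2,3,5,6,7,8} D(V)={2,7,8}: no change => not a revision
Constraint 2 (V != X) on D(V)={2,7,8} D(X)={2,3,5,6,7,8}: no change => not a revision
Constraint 3 (W != Z) on D(W)={2,4,6,7,8} D(Z)={2,3,4,5,7,8}: no change => not a revision
Constraint 4 (V != X) on D(V)={2,7,8} D(X)={2,3,5,6,7,8}: no change => not a revision
Total revisions = 0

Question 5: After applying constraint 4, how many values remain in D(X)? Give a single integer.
Constraint 1 (X != V) on D(X)={2,3,5,6,7,8} D(V)={2,7,8}: no change
Constraint 2 (V != X) on D(V)={2,7,8} D(X)={2,3,5,6,7,8}: no change
Constraint 3 (W != Z) on D(W)={2,4,6,7,8} D(Z)={2,3,4,5,7,8}: no change
Constraint 4 (V != X) on D(V)={2,7,8} D(X)={2,3,5,6,7,8}: no change
So after constraint 4: D(X)={2,3,5,6,7,8}, size = 6

Answer: 6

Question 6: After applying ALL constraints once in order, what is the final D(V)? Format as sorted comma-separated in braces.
Constraint 1 (X != V) on D(X)={2,3,5,6,7,8} D(V)={2,7,8}: no change
Constraint 2 (V != X) on D(V)={2,7,8} D(X)={2,3,5,6,7,8}: no change
Constraint 3 (W != Z) on D(W)={2,4,6,7,8} D(Z)={2,3,4,5,7,8}: no change
Constraint 4 (V != X) on D(V)={2,7,8} D(X)={2,3,5,6,7,8}: no change
So after all 4 constraints: D(V) = {2,7,8}

Answer: {2,7,8}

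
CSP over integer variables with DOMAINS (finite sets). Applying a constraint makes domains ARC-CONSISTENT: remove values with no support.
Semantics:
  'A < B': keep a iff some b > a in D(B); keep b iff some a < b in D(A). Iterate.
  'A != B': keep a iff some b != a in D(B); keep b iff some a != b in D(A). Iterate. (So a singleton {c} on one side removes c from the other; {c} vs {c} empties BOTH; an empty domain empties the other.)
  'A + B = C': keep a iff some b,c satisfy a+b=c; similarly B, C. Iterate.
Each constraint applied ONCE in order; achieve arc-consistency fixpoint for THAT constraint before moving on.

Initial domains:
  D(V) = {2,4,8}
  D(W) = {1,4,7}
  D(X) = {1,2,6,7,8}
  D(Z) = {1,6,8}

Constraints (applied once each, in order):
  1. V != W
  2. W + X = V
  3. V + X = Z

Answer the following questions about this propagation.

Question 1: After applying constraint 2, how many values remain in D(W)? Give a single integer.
Answer: 2

Derivation:
Constraint 1 (V != W) on D(V)={2,4,8} D(W)={1,4,7}: no change
Constraint 2 (W + X = V) on D(W)={1,4,7} D(X)={1,2,6,7,8} D(V)={2,4,8}: W {1,4,7}->{1,7}; X {1,2,6,7,8}->{1,7}; V {2,4,8}->{2,8}
So after constraint 2: D(W)={1,7}, size = 2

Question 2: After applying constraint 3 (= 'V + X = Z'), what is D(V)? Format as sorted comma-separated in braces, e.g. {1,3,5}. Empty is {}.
Answer: {}

Derivation:
Constraint 1 (V != W) on D(V)={2,4,8} D(W)={1,4,7}: no change
Constraint 2 (W + X = V) on D(W)={1,4,7} D(X)={1,2,6,7,8} D(V)={2,4,8}: W {1,4,7}->{1,7}; X {1,2,6,7,8}->{1,7}; V {2,4,8}->{2,8}
Constraint 3 (V + X = Z) on D(V)={2,8} D(X)={1,7} D(Z)={1,6,8}: V {2,8}->{}; X {1,7}->{}; Z {1,6,8}->{}
So after constraint 3: D(V) = {}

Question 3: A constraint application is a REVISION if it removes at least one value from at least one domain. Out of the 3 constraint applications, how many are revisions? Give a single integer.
Constraint 1 (V != W) on D(V)={2,4,8} D(W)={1,4,7}: no change => not a revision
Constraint 2 (W + X = V) on D(W)={1,4,7} D(X)={1,2,6,7,8} D(V)={2,4,8}: W {1,4,7}->{1,7}; X {1,2,6,7,8}->{1,7}; V {2,4,8}->{2,8} => REVISION
Constraint 3 (V + X = Z) on D(V)={2,8} D(X)={1,7} D(Z)={1,6,8}: V {2,8}->{}; X {1,7}->{}; Z {1,6,8}->{} => REVISION
Total revisions = 2

Answer: 2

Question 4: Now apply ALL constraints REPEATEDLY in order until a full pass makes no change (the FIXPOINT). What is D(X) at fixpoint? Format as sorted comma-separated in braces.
pass 0 (initial): D(X)={1,2,6,7,8}
pass 1: V {2,4,8}->{}; W {1,4,7}->{1,7}; X {1,2,6,7,8}->{}; Z {1,6,8}->{}
pass 2: W {1,7}->{}
pass 3: no change
Fixpoint after 3 passes: D(X) = {}

Answer: {}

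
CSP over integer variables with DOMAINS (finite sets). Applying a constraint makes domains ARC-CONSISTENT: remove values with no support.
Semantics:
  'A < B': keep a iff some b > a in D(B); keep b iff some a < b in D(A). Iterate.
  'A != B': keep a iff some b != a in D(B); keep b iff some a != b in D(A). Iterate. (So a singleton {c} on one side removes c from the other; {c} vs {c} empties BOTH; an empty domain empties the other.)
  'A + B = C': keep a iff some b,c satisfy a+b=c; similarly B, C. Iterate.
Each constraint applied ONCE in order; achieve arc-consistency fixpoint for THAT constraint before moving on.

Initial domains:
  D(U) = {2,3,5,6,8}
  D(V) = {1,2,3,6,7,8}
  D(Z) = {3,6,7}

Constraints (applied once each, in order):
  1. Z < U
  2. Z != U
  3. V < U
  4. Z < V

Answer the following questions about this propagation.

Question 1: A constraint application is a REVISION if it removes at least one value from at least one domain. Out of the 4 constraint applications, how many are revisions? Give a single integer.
Constraint 1 (Z < U) on D(Z)={3,6,7} D(U)={2,3,5,6,8}: U {2,3,5,6,8}->{5,6,8} => REVISION
Constraint 2 (Z != U) on D(Z)={3,6,7} D(U)={5,6,8}: no change => not a revision
Constraint 3 (V < U) on D(V)={1,2,3,6,7,8} D(U)={5,6,8}: V {1,2,3,6,7,8}->{1,2,3,6,7} => REVISION
Constraint 4 (Z < V) on D(Z)={3,6,7} D(V)={1,2,3,6,7}: Z {3,6,7}->{3,6}; V {1,2,3,6,7}->{6,7} => REVISION
Total revisions = 3

Answer: 3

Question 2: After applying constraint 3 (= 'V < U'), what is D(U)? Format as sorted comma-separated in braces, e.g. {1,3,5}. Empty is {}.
Answer: {5,6,8}

Derivation:
Constraint 1 (Z < U) on D(Z)={3,6,7} D(U)={2,3,5,6,8}: U {2,3,5,6,8}->{5,6,8}
Constraint 2 (Z != U) on D(Z)={3,6,7} D(U)={5,6,8}: no change
Constraint 3 (V < U) on D(V)={1,2,3,6,7,8} D(U)={5,6,8}: V {1,2,3,6,7,8}->{1,2,3,6,7}
So after constraint 3: D(U) = {5,6,8}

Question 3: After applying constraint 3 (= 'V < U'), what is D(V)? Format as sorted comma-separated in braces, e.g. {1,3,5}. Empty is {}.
Answer: {1,2,3,6,7}

Derivation:
Constraint 1 (Z < U) on D(Z)={3,6,7} D(U)={2,3,5,6,8}: U {2,3,5,6,8}->{5,6,8}
Constraint 2 (Z != U) on D(Z)={3,6,7} D(U)={5,6,8}: no change
Constraint 3 (V < U) on D(V)={1,2,3,6,7,8} D(U)={5,6,8}: V {1,2,3,6,7,8}->{1,2,3,6,7}
So after constraint 3: D(V) = {1,2,3,6,7}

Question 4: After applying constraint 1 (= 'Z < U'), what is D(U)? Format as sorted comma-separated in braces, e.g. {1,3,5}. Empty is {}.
Constraint 1 (Z < U) on D(Z)={3,6,7} D(U)={2,3,5,6,8}: U {2,3,5,6,8}->{5,6,8}
So after constraint 1: D(U) = {5,6,8}

Answer: {5,6,8}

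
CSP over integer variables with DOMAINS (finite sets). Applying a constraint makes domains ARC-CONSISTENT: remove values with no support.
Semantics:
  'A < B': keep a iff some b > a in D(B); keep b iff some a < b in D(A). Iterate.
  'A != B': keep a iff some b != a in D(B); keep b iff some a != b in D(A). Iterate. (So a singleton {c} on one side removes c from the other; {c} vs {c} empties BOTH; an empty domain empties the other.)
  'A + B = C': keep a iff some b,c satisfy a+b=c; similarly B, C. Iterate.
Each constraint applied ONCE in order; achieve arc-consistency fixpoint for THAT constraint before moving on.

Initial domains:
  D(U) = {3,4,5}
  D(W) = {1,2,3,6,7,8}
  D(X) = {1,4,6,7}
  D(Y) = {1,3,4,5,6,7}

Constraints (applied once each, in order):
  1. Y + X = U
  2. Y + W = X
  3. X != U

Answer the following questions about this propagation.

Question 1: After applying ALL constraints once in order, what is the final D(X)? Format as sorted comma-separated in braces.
Constraint 1 (Y + X = U) on D(Y)={1,3,4,5,6,7} D(X)={1,4,6,7} D(U)={3,4,5}: Y {1,3,4,5,6,7}->{1,3,4}; X {1,4,6,7}->{1,4}; U {3,4,5}->{4,5}
Constraint 2 (Y + W = X) on D(Y)={1,3,4} D(W)={1,2,3,6,7,8} D(X)={1,4}: Y {1,3,4}->{1,3}; W {1,2,3,6,7,8}->{1,3}; X {1,4}->{4}
Constraint 3 (X != U) on D(X)={4} D(U)={4,5}: U {4,5}->{5}
So after all 3 constraints: D(X) = {4}

Answer: {4}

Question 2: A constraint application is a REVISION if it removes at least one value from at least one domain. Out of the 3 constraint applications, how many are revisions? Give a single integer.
Constraint 1 (Y + X = U) on D(Y)={1,3,4,5,6,7} D(X)={1,4,6,7} D(U)={3,4,5}: Y {1,3,4,5,6,7}->{1,3,4}; X {1,4,6,7}->{1,4}; U {3,4,5}->{4,5} => REVISION
Constraint 2 (Y + W = X) on D(Y)={1,3,4} D(W)={1,2,3,6,7,8} D(X)={1,4}: Y {1,3,4}->{1,3}; W {1,2,3,6,7,8}->{1,3}; X {1,4}->{4} => REVISION
Constraint 3 (X != U) on D(X)={4} D(U)={4,5}: U {4,5}->{5} => REVISION
Total revisions = 3

Answer: 3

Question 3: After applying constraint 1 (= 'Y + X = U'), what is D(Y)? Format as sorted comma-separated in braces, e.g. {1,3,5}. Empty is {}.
Constraint 1 (Y + X = U) on D(Y)={1,3,4,5,6,7} D(X)={1,4,6,7} D(U)={3,4,5}: Y {1,3,4,5,6,7}->{1,3,4}; X {1,4,6,7}->{1,4}; U {3,4,5}->{4,5}
So after constraint 1: D(Y) = {1,3,4}

Answer: {1,3,4}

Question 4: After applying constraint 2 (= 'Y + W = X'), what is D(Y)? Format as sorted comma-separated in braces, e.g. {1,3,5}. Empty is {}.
Constraint 1 (Y + X = U) on D(Y)={1,3,4,5,6,7} D(X)={1,4,6,7} D(U)={3,4,5}: Y {1,3,4,5,6,7}->{1,3,4}; X {1,4,6,7}->{1,4}; U {3,4,5}->{4,5}
Constraint 2 (Y + W = X) on D(Y)={1,3,4} D(W)={1,2,3,6,7,8} D(X)={1,4}: Y {1,3,4}->{1,3}; W {1,2,3,6,7,8}->{1,3}; X {1,4}->{4}
So after constraint 2: D(Y) = {1,3}

Answer: {1,3}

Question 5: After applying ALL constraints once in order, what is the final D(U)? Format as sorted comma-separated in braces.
Constraint 1 (Y + X = U) on D(Y)={1,3,4,5,6,7} D(X)={1,4,6,7} D(U)={3,4,5}: Y {1,3,4,5,6,7}->{1,3,4}; X {1,4,6,7}->{1,4}; U {3,4,5}->{4,5}
Constraint 2 (Y + W = X) on D(Y)={1,3,4} D(W)={1,2,3,6,7,8} D(X)={1,4}: Y {1,3,4}->{1,3}; W {1,2,3,6,7,8}->{1,3}; X {1,4}->{4}
Constraint 3 (X != U) on D(X)={4} D(U)={4,5}: U {4,5}->{5}
So after all 3 constraints: D(U) = {5}

Answer: {5}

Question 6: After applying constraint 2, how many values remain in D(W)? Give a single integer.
Answer: 2

Derivation:
Constraint 1 (Y + X = U) on D(Y)={1,3,4,5,6,7} D(X)={1,4,6,7} D(U)={3,4,5}: Y {1,3,4,5,6,7}->{1,3,4}; X {1,4,6,7}->{1,4}; U {3,4,5}->{4,5}
Constraint 2 (Y + W = X) on D(Y)={1,3,4} D(W)={1,2,3,6,7,8} D(X)={1,4}: Y {1,3,4}->{1,3}; W {1,2,3,6,7,8}->{1,3}; X {1,4}->{4}
So after constraint 2: D(W)={1,3}, size = 2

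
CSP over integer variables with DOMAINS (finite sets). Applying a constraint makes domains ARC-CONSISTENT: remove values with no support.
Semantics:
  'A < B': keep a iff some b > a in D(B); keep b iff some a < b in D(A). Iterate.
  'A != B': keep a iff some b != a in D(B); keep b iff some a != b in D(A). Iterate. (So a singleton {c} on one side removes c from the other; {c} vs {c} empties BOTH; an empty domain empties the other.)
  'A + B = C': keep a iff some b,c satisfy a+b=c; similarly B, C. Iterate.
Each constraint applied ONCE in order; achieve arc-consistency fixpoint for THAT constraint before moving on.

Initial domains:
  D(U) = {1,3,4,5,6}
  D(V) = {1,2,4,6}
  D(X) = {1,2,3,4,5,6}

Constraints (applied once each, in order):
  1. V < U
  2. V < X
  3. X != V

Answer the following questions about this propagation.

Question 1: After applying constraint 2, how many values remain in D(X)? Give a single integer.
Constraint 1 (V < U) on D(V)={1,2,4,6} D(U)={1,3,4,5,6}: V {1,2,4,6}->{1,2,4}; U {1,3,4,5,6}->{3,4,5,6}
Constraint 2 (V < X) on D(V)={1,2,4} D(X)={1,2,3,4,5,6}: X {1,2,3,4,5,6}->{2,3,4,5,6}
So after constraint 2: D(X)={2,3,4,5,6}, size = 5

Answer: 5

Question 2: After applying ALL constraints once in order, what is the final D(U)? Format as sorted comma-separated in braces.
Answer: {3,4,5,6}

Derivation:
Constraint 1 (V < U) on D(V)={1,2,4,6} D(U)={1,3,4,5,6}: V {1,2,4,6}->{1,2,4}; U {1,3,4,5,6}->{3,4,5,6}
Constraint 2 (V < X) on D(V)={1,2,4} D(X)={1,2,3,4,5,6}: X {1,2,3,4,5,6}->{2,3,4,5,6}
Constraint 3 (X != V) on D(X)={2,3,4,5,6} D(V)={1,2,4}: no change
So after all 3 constraints: D(U) = {3,4,5,6}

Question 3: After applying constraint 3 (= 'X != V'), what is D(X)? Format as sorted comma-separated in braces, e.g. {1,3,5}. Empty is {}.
Constraint 1 (V < U) on D(V)={1,2,4,6} D(U)={1,3,4,5,6}: V {1,2,4,6}->{1,2,4}; U {1,3,4,5,6}->{3,4,5,6}
Constraint 2 (V < X) on D(V)={1,2,4} D(X)={1,2,3,4,5,6}: X {1,2,3,4,5,6}->{2,3,4,5,6}
Constraint 3 (X != V) on D(X)={2,3,4,5,6} D(V)={1,2,4}: no change
So after constraint 3: D(X) = {2,3,4,5,6}

Answer: {2,3,4,5,6}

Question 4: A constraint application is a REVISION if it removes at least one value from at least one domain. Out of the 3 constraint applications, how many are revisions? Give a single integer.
Constraint 1 (V < U) on D(V)={1,2,4,6} D(U)={1,3,4,5,6}: V {1,2,4,6}->{1,2,4}; U {1,3,4,5,6}->{3,4,5,6} => REVISION
Constraint 2 (V < X) on D(V)={1,2,4} D(X)={1,2,3,4,5,6}: X {1,2,3,4,5,6}->{2,3,4,5,6} => REVISION
Constraint 3 (X != V) on D(X)={2,3,4,5,6} D(V)={1,2,4}: no change => not a revision
Total revisions = 2

Answer: 2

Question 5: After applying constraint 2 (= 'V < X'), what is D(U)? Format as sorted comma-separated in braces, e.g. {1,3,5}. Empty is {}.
Answer: {3,4,5,6}

Derivation:
Constraint 1 (V < U) on D(V)={1,2,4,6} D(U)={1,3,4,5,6}: V {1,2,4,6}->{1,2,4}; U {1,3,4,5,6}->{3,4,5,6}
Constraint 2 (V < X) on D(V)={1,2,4} D(X)={1,2,3,4,5,6}: X {1,2,3,4,5,6}->{2,3,4,5,6}
So after constraint 2: D(U) = {3,4,5,6}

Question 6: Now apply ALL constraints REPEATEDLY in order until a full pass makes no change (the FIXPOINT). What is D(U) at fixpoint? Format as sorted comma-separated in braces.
Answer: {3,4,5,6}

Derivation:
pass 0 (initial): D(U)={1,3,4,5,6}
pass 1: U {1,3,4,5,6}->{3,4,5,6}; V {1,2,4,6}->{1,2,4}; X {1,2,3,4,5,6}->{2,3,4,5,6}
pass 2: no change
Fixpoint after 2 passes: D(U) = {3,4,5,6}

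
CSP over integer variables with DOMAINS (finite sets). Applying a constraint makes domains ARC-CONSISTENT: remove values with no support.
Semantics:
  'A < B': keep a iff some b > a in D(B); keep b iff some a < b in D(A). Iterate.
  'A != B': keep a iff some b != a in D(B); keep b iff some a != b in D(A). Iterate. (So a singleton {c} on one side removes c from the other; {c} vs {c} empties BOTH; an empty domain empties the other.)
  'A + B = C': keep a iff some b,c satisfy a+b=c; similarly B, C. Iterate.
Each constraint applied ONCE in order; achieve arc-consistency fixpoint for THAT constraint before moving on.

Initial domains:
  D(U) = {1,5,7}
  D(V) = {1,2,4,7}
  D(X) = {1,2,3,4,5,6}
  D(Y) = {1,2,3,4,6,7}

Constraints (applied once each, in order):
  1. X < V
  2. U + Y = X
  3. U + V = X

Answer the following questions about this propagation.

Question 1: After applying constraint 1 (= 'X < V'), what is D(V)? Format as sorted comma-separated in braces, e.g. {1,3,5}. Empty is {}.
Constraint 1 (X < V) on D(X)={1,2,3,4,5,6} D(V)={1,2,4,7}: V {1,2,4,7}->{2,4,7}
So after constraint 1: D(V) = {2,4,7}

Answer: {2,4,7}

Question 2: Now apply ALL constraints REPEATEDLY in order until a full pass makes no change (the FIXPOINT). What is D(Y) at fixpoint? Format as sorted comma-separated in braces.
Answer: {}

Derivation:
pass 0 (initial): D(Y)={1,2,3,4,6,7}
pass 1: U {1,5,7}->{1}; V {1,2,4,7}->{2,4}; X {1,2,3,4,5,6}->{3,5}; Y {1,2,3,4,6,7}->{1,2,3,4}
pass 2: U {1}->{}; V {2,4}->{}; X {3,5}->{}; Y {1,2,3,4}->{2}
pass 3: Y {2}->{}
pass 4: no change
Fixpoint after 4 passes: D(Y) = {}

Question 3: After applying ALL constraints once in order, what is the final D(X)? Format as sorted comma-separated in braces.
Answer: {3,5}

Derivation:
Constraint 1 (X < V) on D(X)={1,2,3,4,5,6} D(V)={1,2,4,7}: V {1,2,4,7}->{2,4,7}
Constraint 2 (U + Y = X) on D(U)={1,5,7} D(Y)={1,2,3,4,6,7} D(X)={1,2,3,4,5,6}: U {1,5,7}->{1,5}; Y {1,2,3,4,6,7}->{1,2,3,4}; X {1,2,3,4,5,6}->{2,3,4,5,6}
Constraint 3 (U + V = X) on D(U)={1,5} D(V)={2,4,7} D(X)={2,3,4,5,6}: U {1,5}->{1}; V {2,4,7}->{2,4}; X {2,3,4,5,6}->{3,5}
So after all 3 constraints: D(X) = {3,5}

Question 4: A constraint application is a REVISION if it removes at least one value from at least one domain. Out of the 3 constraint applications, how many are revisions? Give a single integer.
Answer: 3

Derivation:
Constraint 1 (X < V) on D(X)={1,2,3,4,5,6} D(V)={1,2,4,7}: V {1,2,4,7}->{2,4,7} => REVISION
Constraint 2 (U + Y = X) on D(U)={1,5,7} D(Y)={1,2,3,4,6,7} D(X)={1,2,3,4,5,6}: U {1,5,7}->{1,5}; Y {1,2,3,4,6,7}->{1,2,3,4}; X {1,2,3,4,5,6}->{2,3,4,5,6} => REVISION
Constraint 3 (U + V = X) on D(U)={1,5} D(V)={2,4,7} D(X)={2,3,4,5,6}: U {1,5}->{1}; V {2,4,7}->{2,4}; X {2,3,4,5,6}->{3,5} => REVISION
Total revisions = 3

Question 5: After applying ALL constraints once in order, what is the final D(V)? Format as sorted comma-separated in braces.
Constraint 1 (X < V) on D(X)={1,2,3,4,5,6} D(V)={1,2,4,7}: V {1,2,4,7}->{2,4,7}
Constraint 2 (U + Y = X) on D(U)={1,5,7} D(Y)={1,2,3,4,6,7} D(X)={1,2,3,4,5,6}: U {1,5,7}->{1,5}; Y {1,2,3,4,6,7}->{1,2,3,4}; X {1,2,3,4,5,6}->{2,3,4,5,6}
Constraint 3 (U + V = X) on D(U)={1,5} D(V)={2,4,7} D(X)={2,3,4,5,6}: U {1,5}->{1}; V {2,4,7}->{2,4}; X {2,3,4,5,6}->{3,5}
So after all 3 constraints: D(V) = {2,4}

Answer: {2,4}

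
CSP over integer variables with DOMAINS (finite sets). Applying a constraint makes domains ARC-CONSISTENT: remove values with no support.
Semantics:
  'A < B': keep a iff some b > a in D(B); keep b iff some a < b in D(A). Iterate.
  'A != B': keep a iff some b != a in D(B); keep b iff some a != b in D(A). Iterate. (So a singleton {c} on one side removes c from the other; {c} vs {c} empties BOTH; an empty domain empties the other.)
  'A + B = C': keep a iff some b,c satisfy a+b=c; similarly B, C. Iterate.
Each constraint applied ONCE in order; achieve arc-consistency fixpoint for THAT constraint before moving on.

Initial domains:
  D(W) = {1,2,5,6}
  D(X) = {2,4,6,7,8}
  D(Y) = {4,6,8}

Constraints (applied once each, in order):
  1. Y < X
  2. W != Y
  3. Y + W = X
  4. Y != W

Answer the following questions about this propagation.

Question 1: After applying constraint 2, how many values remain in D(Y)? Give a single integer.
Constraint 1 (Y < X) on D(Y)={4,6,8} D(X)={2,4,6,7,8}: Y {4,6,8}->{4,6}; X {2,4,6,7,8}->{6,7,8}
Constraint 2 (W != Y) on D(W)={1,2,5,6} D(Y)={4,6}: no change
So after constraint 2: D(Y)={4,6}, size = 2

Answer: 2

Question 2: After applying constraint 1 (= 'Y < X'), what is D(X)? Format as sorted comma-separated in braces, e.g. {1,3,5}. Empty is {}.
Answer: {6,7,8}

Derivation:
Constraint 1 (Y < X) on D(Y)={4,6,8} D(X)={2,4,6,7,8}: Y {4,6,8}->{4,6}; X {2,4,6,7,8}->{6,7,8}
So after constraint 1: D(X) = {6,7,8}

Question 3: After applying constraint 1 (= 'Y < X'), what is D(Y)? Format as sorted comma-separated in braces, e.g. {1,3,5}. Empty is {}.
Answer: {4,6}

Derivation:
Constraint 1 (Y < X) on D(Y)={4,6,8} D(X)={2,4,6,7,8}: Y {4,6,8}->{4,6}; X {2,4,6,7,8}->{6,7,8}
So after constraint 1: D(Y) = {4,6}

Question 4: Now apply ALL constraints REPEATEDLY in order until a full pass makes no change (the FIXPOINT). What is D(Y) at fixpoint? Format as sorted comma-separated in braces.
Answer: {4,6}

Derivation:
pass 0 (initial): D(Y)={4,6,8}
pass 1: W {1,2,5,6}->{1,2}; X {2,4,6,7,8}->{6,7,8}; Y {4,6,8}->{4,6}
pass 2: no change
Fixpoint after 2 passes: D(Y) = {4,6}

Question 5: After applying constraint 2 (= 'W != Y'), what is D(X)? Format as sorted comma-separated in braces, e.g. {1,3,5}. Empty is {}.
Answer: {6,7,8}

Derivation:
Constraint 1 (Y < X) on D(Y)={4,6,8} D(X)={2,4,6,7,8}: Y {4,6,8}->{4,6}; X {2,4,6,7,8}->{6,7,8}
Constraint 2 (W != Y) on D(W)={1,2,5,6} D(Y)={4,6}: no change
So after constraint 2: D(X) = {6,7,8}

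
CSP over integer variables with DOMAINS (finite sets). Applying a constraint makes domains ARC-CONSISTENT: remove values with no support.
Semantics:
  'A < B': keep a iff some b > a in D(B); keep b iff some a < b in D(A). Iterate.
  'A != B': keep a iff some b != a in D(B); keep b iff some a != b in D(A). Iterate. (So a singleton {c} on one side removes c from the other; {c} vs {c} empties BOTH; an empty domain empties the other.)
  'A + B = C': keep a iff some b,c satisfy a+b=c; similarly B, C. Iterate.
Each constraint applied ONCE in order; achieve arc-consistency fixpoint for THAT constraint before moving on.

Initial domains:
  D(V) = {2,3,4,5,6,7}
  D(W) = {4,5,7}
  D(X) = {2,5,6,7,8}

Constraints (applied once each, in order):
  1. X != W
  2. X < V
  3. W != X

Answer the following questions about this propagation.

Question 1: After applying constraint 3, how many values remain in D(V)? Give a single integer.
Answer: 5

Derivation:
Constraint 1 (X != W) on D(X)={2,5,6,7,8} D(W)={4,5,7}: no change
Constraint 2 (X < V) on D(X)={2,5,6,7,8} D(V)={2,3,4,5,6,7}: X {2,5,6,7,8}->{2,5,6}; V {2,3,4,5,6,7}->{3,4,5,6,7}
Constraint 3 (W != X) on D(W)={4,5,7} D(X)={2,5,6}: no change
So after constraint 3: D(V)={3,4,5,6,7}, size = 5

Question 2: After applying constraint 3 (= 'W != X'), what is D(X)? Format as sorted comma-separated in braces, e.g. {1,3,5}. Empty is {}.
Constraint 1 (X != W) on D(X)={2,5,6,7,8} D(W)={4,5,7}: no change
Constraint 2 (X < V) on D(X)={2,5,6,7,8} D(V)={2,3,4,5,6,7}: X {2,5,6,7,8}->{2,5,6}; V {2,3,4,5,6,7}->{3,4,5,6,7}
Constraint 3 (W != X) on D(W)={4,5,7} D(X)={2,5,6}: no change
So after constraint 3: D(X) = {2,5,6}

Answer: {2,5,6}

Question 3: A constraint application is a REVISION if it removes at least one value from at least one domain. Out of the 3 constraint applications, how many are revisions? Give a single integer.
Answer: 1

Derivation:
Constraint 1 (X != W) on D(X)={2,5,6,7,8} D(W)={4,5,7}: no change => not a revision
Constraint 2 (X < V) on D(X)={2,5,6,7,8} D(V)={2,3,4,5,6,7}: X {2,5,6,7,8}->{2,5,6}; V {2,3,4,5,6,7}->{3,4,5,6,7} => REVISION
Constraint 3 (W != X) on D(W)={4,5,7} D(X)={2,5,6}: no change => not a revision
Total revisions = 1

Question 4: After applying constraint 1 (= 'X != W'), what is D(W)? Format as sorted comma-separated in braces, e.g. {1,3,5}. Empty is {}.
Constraint 1 (X != W) on D(X)={2,5,6,7,8} D(W)={4,5,7}: no change
So after constraint 1: D(W) = {4,5,7}

Answer: {4,5,7}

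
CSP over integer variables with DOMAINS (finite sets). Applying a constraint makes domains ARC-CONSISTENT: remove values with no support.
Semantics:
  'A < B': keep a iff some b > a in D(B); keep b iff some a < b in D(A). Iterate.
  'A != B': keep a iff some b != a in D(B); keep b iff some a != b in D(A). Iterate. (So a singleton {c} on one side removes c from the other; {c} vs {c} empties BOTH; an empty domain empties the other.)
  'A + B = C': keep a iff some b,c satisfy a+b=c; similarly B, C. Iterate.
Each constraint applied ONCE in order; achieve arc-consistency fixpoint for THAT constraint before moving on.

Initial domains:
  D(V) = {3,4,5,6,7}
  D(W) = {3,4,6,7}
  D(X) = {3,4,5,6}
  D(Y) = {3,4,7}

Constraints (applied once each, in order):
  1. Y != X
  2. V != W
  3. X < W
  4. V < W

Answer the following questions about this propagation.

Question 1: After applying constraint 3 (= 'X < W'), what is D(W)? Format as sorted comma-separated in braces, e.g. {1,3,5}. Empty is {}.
Answer: {4,6,7}

Derivation:
Constraint 1 (Y != X) on D(Y)={3,4,7} D(X)={3,4,5,6}: no change
Constraint 2 (V != W) on D(V)={3,4,5,6,7} D(W)={3,4,6,7}: no change
Constraint 3 (X < W) on D(X)={3,4,5,6} D(W)={3,4,6,7}: W {3,4,6,7}->{4,6,7}
So after constraint 3: D(W) = {4,6,7}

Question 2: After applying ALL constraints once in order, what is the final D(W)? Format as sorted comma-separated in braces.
Constraint 1 (Y != X) on D(Y)={3,4,7} D(X)={3,4,5,6}: no change
Constraint 2 (V != W) on D(V)={3,4,5,6,7} D(W)={3,4,6,7}: no change
Constraint 3 (X < W) on D(X)={3,4,5,6} D(W)={3,4,6,7}: W {3,4,6,7}->{4,6,7}
Constraint 4 (V < W) on D(V)={3,4,5,6,7} D(W)={4,6,7}: V {3,4,5,6,7}->{3,4,5,6}
So after all 4 constraints: D(W) = {4,6,7}

Answer: {4,6,7}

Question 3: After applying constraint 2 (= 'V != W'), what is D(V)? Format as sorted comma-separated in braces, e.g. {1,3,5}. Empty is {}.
Answer: {3,4,5,6,7}

Derivation:
Constraint 1 (Y != X) on D(Y)={3,4,7} D(X)={3,4,5,6}: no change
Constraint 2 (V != W) on D(V)={3,4,5,6,7} D(W)={3,4,6,7}: no change
So after constraint 2: D(V) = {3,4,5,6,7}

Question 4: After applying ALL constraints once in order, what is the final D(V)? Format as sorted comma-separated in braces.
Constraint 1 (Y != X) on D(Y)={3,4,7} D(X)={3,4,5,6}: no change
Constraint 2 (V != W) on D(V)={3,4,5,6,7} D(W)={3,4,6,7}: no change
Constraint 3 (X < W) on D(X)={3,4,5,6} D(W)={3,4,6,7}: W {3,4,6,7}->{4,6,7}
Constraint 4 (V < W) on D(V)={3,4,5,6,7} D(W)={4,6,7}: V {3,4,5,6,7}->{3,4,5,6}
So after all 4 constraints: D(V) = {3,4,5,6}

Answer: {3,4,5,6}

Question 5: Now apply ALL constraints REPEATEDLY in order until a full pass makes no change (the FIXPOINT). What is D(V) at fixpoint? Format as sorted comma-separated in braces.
pass 0 (initial): D(V)={3,4,5,6,7}
pass 1: V {3,4,5,6,7}->{3,4,5,6}; W {3,4,6,7}->{4,6,7}
pass 2: no change
Fixpoint after 2 passes: D(V) = {3,4,5,6}

Answer: {3,4,5,6}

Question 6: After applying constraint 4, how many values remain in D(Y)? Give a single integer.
Answer: 3

Derivation:
Constraint 1 (Y != X) on D(Y)={3,4,7} D(X)={3,4,5,6}: no change
Constraint 2 (V != W) on D(V)={3,4,5,6,7} D(W)={3,4,6,7}: no change
Constraint 3 (X < W) on D(X)={3,4,5,6} D(W)={3,4,6,7}: W {3,4,6,7}->{4,6,7}
Constraint 4 (V < W) on D(V)={3,4,5,6,7} D(W)={4,6,7}: V {3,4,5,6,7}->{3,4,5,6}
So after constraint 4: D(Y)={3,4,7}, size = 3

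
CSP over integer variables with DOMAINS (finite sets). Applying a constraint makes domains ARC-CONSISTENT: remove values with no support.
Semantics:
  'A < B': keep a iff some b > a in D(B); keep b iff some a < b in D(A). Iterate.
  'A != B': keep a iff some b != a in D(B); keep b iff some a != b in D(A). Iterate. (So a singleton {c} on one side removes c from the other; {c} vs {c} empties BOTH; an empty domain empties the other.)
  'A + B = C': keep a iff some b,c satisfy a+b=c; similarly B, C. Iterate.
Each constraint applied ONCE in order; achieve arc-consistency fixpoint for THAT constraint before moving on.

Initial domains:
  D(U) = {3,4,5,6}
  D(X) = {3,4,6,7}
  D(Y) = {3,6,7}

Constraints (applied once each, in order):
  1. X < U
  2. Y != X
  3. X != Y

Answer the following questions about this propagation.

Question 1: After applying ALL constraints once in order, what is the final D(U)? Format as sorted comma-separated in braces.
Constraint 1 (X < U) on D(X)={3,4,6,7} D(U)={3,4,5,6}: X {3,4,6,7}->{3,4}; U {3,4,5,6}->{4,5,6}
Constraint 2 (Y != X) on D(Y)={3,6,7} D(X)={3,4}: no change
Constraint 3 (X != Y) on D(X)={3,4} D(Y)={3,6,7}: no change
So after all 3 constraints: D(U) = {4,5,6}

Answer: {4,5,6}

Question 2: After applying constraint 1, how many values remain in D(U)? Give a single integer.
Answer: 3

Derivation:
Constraint 1 (X < U) on D(X)={3,4,6,7} D(U)={3,4,5,6}: X {3,4,6,7}->{3,4}; U {3,4,5,6}->{4,5,6}
So after constraint 1: D(U)={4,5,6}, size = 3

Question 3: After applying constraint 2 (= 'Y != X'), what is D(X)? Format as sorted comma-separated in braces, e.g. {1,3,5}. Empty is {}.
Constraint 1 (X < U) on D(X)={3,4,6,7} D(U)={3,4,5,6}: X {3,4,6,7}->{3,4}; U {3,4,5,6}->{4,5,6}
Constraint 2 (Y != X) on D(Y)={3,6,7} D(X)={3,4}: no change
So after constraint 2: D(X) = {3,4}

Answer: {3,4}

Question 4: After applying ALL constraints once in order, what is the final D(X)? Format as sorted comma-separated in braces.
Constraint 1 (X < U) on D(X)={3,4,6,7} D(U)={3,4,5,6}: X {3,4,6,7}->{3,4}; U {3,4,5,6}->{4,5,6}
Constraint 2 (Y != X) on D(Y)={3,6,7} D(X)={3,4}: no change
Constraint 3 (X != Y) on D(X)={3,4} D(Y)={3,6,7}: no change
So after all 3 constraints: D(X) = {3,4}

Answer: {3,4}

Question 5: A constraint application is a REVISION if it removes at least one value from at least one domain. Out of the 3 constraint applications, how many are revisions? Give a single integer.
Constraint 1 (X < U) on D(X)={3,4,6,7} D(U)={3,4,5,6}: X {3,4,6,7}->{3,4}; U {3,4,5,6}->{4,5,6} => REVISION
Constraint 2 (Y != X) on D(Y)={3,6,7} D(X)={3,4}: no change => not a revision
Constraint 3 (X != Y) on D(X)={3,4} D(Y)={3,6,7}: no change => not a revision
Total revisions = 1

Answer: 1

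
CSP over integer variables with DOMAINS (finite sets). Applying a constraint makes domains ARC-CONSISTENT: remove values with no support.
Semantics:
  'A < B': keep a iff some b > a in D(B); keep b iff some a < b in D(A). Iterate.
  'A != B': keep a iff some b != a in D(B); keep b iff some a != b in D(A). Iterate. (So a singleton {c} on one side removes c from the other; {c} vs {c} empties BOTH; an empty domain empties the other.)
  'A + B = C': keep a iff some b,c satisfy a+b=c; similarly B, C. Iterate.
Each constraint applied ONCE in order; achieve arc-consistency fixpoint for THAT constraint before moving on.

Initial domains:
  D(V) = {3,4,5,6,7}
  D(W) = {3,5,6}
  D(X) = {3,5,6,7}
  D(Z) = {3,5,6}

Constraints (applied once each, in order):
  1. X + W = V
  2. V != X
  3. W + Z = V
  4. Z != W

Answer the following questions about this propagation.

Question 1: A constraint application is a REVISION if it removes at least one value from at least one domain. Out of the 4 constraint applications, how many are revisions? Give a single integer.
Constraint 1 (X + W = V) on D(X)={3,5,6,7} D(W)={3,5,6} D(V)={3,4,5,6,7}: X {3,5,6,7}->{3}; W {3,5,6}->{3}; V {3,4,5,6,7}->{6} => REVISION
Constraint 2 (V != X) on D(V)={6} D(X)={3}: no change => not a revision
Constraint 3 (W + Z = V) on D(W)={3} D(Z)={3,5,6} D(V)={6}: Z {3,5,6}->{3} => REVISION
Constraint 4 (Z != W) on D(Z)={3} D(W)={3}: Z {3}->{}; W {3}->{} => REVISION
Total revisions = 3

Answer: 3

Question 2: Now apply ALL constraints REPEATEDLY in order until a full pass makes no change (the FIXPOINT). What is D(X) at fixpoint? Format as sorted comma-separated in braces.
Answer: {}

Derivation:
pass 0 (initial): D(X)={3,5,6,7}
pass 1: V {3,4,5,6,7}->{6}; W {3,5,6}->{}; X {3,5,6,7}->{3}; Z {3,5,6}->{}
pass 2: V {6}->{}; X {3}->{}
pass 3: no change
Fixpoint after 3 passes: D(X) = {}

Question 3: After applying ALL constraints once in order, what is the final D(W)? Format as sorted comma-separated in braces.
Answer: {}

Derivation:
Constraint 1 (X + W = V) on D(X)={3,5,6,7} D(W)={3,5,6} D(V)={3,4,5,6,7}: X {3,5,6,7}->{3}; W {3,5,6}->{3}; V {3,4,5,6,7}->{6}
Constraint 2 (V != X) on D(V)={6} D(X)={3}: no change
Constraint 3 (W + Z = V) on D(W)={3} D(Z)={3,5,6} D(V)={6}: Z {3,5,6}->{3}
Constraint 4 (Z != W) on D(Z)={3} D(W)={3}: Z {3}->{}; W {3}->{}
So after all 4 constraints: D(W) = {}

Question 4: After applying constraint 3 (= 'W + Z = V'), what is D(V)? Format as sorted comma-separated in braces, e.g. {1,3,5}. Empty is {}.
Answer: {6}

Derivation:
Constraint 1 (X + W = V) on D(X)={3,5,6,7} D(W)={3,5,6} D(V)={3,4,5,6,7}: X {3,5,6,7}->{3}; W {3,5,6}->{3}; V {3,4,5,6,7}->{6}
Constraint 2 (V != X) on D(V)={6} D(X)={3}: no change
Constraint 3 (W + Z = V) on D(W)={3} D(Z)={3,5,6} D(V)={6}: Z {3,5,6}->{3}
So after constraint 3: D(V) = {6}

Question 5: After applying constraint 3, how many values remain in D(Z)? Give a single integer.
Constraint 1 (X + W = V) on D(X)={3,5,6,7} D(W)={3,5,6} D(V)={3,4,5,6,7}: X {3,5,6,7}->{3}; W {3,5,6}->{3}; V {3,4,5,6,7}->{6}
Constraint 2 (V != X) on D(V)={6} D(X)={3}: no change
Constraint 3 (W + Z = V) on D(W)={3} D(Z)={3,5,6} D(V)={6}: Z {3,5,6}->{3}
So after constraint 3: D(Z)={3}, size = 1

Answer: 1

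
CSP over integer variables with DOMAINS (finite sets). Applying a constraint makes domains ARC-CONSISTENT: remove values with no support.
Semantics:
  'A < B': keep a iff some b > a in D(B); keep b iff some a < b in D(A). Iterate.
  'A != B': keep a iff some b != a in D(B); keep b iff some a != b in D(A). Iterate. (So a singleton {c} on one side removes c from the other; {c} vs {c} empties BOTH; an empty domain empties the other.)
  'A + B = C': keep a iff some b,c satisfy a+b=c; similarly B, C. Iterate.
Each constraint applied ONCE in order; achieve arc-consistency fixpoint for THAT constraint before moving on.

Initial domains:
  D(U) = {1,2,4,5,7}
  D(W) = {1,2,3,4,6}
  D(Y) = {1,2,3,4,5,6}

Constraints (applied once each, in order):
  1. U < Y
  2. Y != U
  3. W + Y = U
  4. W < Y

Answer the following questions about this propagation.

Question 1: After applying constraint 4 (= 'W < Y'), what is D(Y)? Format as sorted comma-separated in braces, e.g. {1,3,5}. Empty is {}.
Constraint 1 (U < Y) on D(U)={1,2,4,5,7} D(Y)={1,2,3,4,5,6}: U {1,2,4,5,7}->{1,2,4,5}; Y {1,2,3,4,5,6}->{2,3,4,5,6}
Constraint 2 (Y != U) on D(Y)={2,3,4,5,6} D(U)={1,2,4,5}: no change
Constraint 3 (W + Y = U) on D(W)={1,2,3,4,6} D(Y)={2,3,4,5,6} D(U)={1,2,4,5}: W {1,2,3,4,6}->{1,2,3}; Y {2,3,4,5,6}->{2,3,4}; U {1,2,4,5}->{4,5}
Constraint 4 (W < Y) on D(W)={1,2,3} D(Y)={2,3,4}: no change
So after constraint 4: D(Y) = {2,3,4}

Answer: {2,3,4}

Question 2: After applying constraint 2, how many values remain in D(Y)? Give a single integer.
Answer: 5

Derivation:
Constraint 1 (U < Y) on D(U)={1,2,4,5,7} D(Y)={1,2,3,4,5,6}: U {1,2,4,5,7}->{1,2,4,5}; Y {1,2,3,4,5,6}->{2,3,4,5,6}
Constraint 2 (Y != U) on D(Y)={2,3,4,5,6} D(U)={1,2,4,5}: no change
So after constraint 2: D(Y)={2,3,4,5,6}, size = 5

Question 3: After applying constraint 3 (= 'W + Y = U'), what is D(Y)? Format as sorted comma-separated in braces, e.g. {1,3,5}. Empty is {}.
Answer: {2,3,4}

Derivation:
Constraint 1 (U < Y) on D(U)={1,2,4,5,7} D(Y)={1,2,3,4,5,6}: U {1,2,4,5,7}->{1,2,4,5}; Y {1,2,3,4,5,6}->{2,3,4,5,6}
Constraint 2 (Y != U) on D(Y)={2,3,4,5,6} D(U)={1,2,4,5}: no change
Constraint 3 (W + Y = U) on D(W)={1,2,3,4,6} D(Y)={2,3,4,5,6} D(U)={1,2,4,5}: W {1,2,3,4,6}->{1,2,3}; Y {2,3,4,5,6}->{2,3,4}; U {1,2,4,5}->{4,5}
So after constraint 3: D(Y) = {2,3,4}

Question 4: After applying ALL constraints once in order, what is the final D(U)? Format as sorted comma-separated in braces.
Answer: {4,5}

Derivation:
Constraint 1 (U < Y) on D(U)={1,2,4,5,7} D(Y)={1,2,3,4,5,6}: U {1,2,4,5,7}->{1,2,4,5}; Y {1,2,3,4,5,6}->{2,3,4,5,6}
Constraint 2 (Y != U) on D(Y)={2,3,4,5,6} D(U)={1,2,4,5}: no change
Constraint 3 (W + Y = U) on D(W)={1,2,3,4,6} D(Y)={2,3,4,5,6} D(U)={1,2,4,5}: W {1,2,3,4,6}->{1,2,3}; Y {2,3,4,5,6}->{2,3,4}; U {1,2,4,5}->{4,5}
Constraint 4 (W < Y) on D(W)={1,2,3} D(Y)={2,3,4}: no change
So after all 4 constraints: D(U) = {4,5}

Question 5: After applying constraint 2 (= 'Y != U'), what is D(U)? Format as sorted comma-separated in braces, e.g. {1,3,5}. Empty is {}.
Constraint 1 (U < Y) on D(U)={1,2,4,5,7} D(Y)={1,2,3,4,5,6}: U {1,2,4,5,7}->{1,2,4,5}; Y {1,2,3,4,5,6}->{2,3,4,5,6}
Constraint 2 (Y != U) on D(Y)={2,3,4,5,6} D(U)={1,2,4,5}: no change
So after constraint 2: D(U) = {1,2,4,5}

Answer: {1,2,4,5}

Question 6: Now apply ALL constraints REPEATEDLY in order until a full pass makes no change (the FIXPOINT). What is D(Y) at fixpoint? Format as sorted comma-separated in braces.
pass 0 (initial): D(Y)={1,2,3,4,5,6}
pass 1: U {1,2,4,5,7}->{4,5}; W {1,2,3,4,6}->{1,2,3}; Y {1,2,3,4,5,6}->{2,3,4}
pass 2: U {4,5}->{}; W {1,2,3}->{}; Y {2,3,4}->{}
pass 3: no change
Fixpoint after 3 passes: D(Y) = {}

Answer: {}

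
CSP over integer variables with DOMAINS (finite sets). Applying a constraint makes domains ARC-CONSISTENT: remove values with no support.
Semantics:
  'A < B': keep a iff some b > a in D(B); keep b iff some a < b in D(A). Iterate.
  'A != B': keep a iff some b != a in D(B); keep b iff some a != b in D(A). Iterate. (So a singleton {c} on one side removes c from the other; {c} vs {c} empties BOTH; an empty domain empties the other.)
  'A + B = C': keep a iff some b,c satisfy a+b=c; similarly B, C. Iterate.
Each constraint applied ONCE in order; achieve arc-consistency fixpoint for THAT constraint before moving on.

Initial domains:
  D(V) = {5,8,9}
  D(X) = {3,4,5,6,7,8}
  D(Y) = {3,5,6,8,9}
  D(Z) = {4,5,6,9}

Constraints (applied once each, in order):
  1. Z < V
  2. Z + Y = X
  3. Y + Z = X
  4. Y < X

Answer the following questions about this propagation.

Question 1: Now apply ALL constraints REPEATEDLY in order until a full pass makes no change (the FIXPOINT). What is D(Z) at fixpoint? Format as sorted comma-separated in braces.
Answer: {4,5}

Derivation:
pass 0 (initial): D(Z)={4,5,6,9}
pass 1: X {3,4,5,6,7,8}->{7,8}; Y {3,5,6,8,9}->{3}; Z {4,5,6,9}->{4,5}
pass 2: no change
Fixpoint after 2 passes: D(Z) = {4,5}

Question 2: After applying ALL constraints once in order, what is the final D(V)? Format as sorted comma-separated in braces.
Answer: {5,8,9}

Derivation:
Constraint 1 (Z < V) on D(Z)={4,5,6,9} D(V)={5,8,9}: Z {4,5,6,9}->{4,5,6}
Constraint 2 (Z + Y = X) on D(Z)={4,5,6} D(Y)={3,5,6,8,9} D(X)={3,4,5,6,7,8}: Z {4,5,6}->{4,5}; Y {3,5,6,8,9}->{3}; X {3,4,5,6,7,8}->{7,8}
Constraint 3 (Y + Z = X) on D(Y)={3} D(Z)={4,5} D(X)={7,8}: no change
Constraint 4 (Y < X) on D(Y)={3} D(X)={7,8}: no change
So after all 4 constraints: D(V) = {5,8,9}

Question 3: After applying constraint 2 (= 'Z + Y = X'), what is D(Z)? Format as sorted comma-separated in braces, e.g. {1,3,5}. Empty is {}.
Answer: {4,5}

Derivation:
Constraint 1 (Z < V) on D(Z)={4,5,6,9} D(V)={5,8,9}: Z {4,5,6,9}->{4,5,6}
Constraint 2 (Z + Y = X) on D(Z)={4,5,6} D(Y)={3,5,6,8,9} D(X)={3,4,5,6,7,8}: Z {4,5,6}->{4,5}; Y {3,5,6,8,9}->{3}; X {3,4,5,6,7,8}->{7,8}
So after constraint 2: D(Z) = {4,5}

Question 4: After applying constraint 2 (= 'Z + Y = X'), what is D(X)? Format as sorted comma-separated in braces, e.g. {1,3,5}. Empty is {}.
Answer: {7,8}

Derivation:
Constraint 1 (Z < V) on D(Z)={4,5,6,9} D(V)={5,8,9}: Z {4,5,6,9}->{4,5,6}
Constraint 2 (Z + Y = X) on D(Z)={4,5,6} D(Y)={3,5,6,8,9} D(X)={3,4,5,6,7,8}: Z {4,5,6}->{4,5}; Y {3,5,6,8,9}->{3}; X {3,4,5,6,7,8}->{7,8}
So after constraint 2: D(X) = {7,8}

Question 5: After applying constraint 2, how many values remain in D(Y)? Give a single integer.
Answer: 1

Derivation:
Constraint 1 (Z < V) on D(Z)={4,5,6,9} D(V)={5,8,9}: Z {4,5,6,9}->{4,5,6}
Constraint 2 (Z + Y = X) on D(Z)={4,5,6} D(Y)={3,5,6,8,9} D(X)={3,4,5,6,7,8}: Z {4,5,6}->{4,5}; Y {3,5,6,8,9}->{3}; X {3,4,5,6,7,8}->{7,8}
So after constraint 2: D(Y)={3}, size = 1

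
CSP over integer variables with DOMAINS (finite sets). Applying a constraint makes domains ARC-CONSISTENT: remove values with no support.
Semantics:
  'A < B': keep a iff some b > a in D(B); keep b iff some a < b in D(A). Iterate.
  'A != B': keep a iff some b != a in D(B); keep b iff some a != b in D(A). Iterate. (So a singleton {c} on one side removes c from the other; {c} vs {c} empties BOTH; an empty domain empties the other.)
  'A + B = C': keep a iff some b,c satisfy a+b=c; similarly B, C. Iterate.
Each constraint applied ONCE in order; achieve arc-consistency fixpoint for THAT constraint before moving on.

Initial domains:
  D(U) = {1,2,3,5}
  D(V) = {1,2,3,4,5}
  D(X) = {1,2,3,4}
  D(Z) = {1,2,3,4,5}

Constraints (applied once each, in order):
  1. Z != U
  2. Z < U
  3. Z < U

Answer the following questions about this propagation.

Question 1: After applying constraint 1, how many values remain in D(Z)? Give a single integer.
Constraint 1 (Z != U) on D(Z)={1,2,3,4,5} D(U)={1,2,3,5}: no change
So after constraint 1: D(Z)={1,2,3,4,5}, size = 5

Answer: 5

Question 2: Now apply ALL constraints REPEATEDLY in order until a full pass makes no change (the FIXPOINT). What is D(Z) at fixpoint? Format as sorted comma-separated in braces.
Answer: {1,2,3,4}

Derivation:
pass 0 (initial): D(Z)={1,2,3,4,5}
pass 1: U {1,2,3,5}->{2,3,5}; Z {1,2,3,4,5}->{1,2,3,4}
pass 2: no change
Fixpoint after 2 passes: D(Z) = {1,2,3,4}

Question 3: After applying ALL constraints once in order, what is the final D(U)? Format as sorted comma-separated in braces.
Answer: {2,3,5}

Derivation:
Constraint 1 (Z != U) on D(Z)={1,2,3,4,5} D(U)={1,2,3,5}: no change
Constraint 2 (Z < U) on D(Z)={1,2,3,4,5} D(U)={1,2,3,5}: Z {1,2,3,4,5}->{1,2,3,4}; U {1,2,3,5}->{2,3,5}
Constraint 3 (Z < U) on D(Z)={1,2,3,4} D(U)={2,3,5}: no change
So after all 3 constraints: D(U) = {2,3,5}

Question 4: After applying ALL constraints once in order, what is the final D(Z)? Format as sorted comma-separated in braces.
Constraint 1 (Z != U) on D(Z)={1,2,3,4,5} D(U)={1,2,3,5}: no change
Constraint 2 (Z < U) on D(Z)={1,2,3,4,5} D(U)={1,2,3,5}: Z {1,2,3,4,5}->{1,2,3,4}; U {1,2,3,5}->{2,3,5}
Constraint 3 (Z < U) on D(Z)={1,2,3,4} D(U)={2,3,5}: no change
So after all 3 constraints: D(Z) = {1,2,3,4}

Answer: {1,2,3,4}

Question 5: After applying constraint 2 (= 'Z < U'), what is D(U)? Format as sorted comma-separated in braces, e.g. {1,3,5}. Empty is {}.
Constraint 1 (Z != U) on D(Z)={1,2,3,4,5} D(U)={1,2,3,5}: no change
Constraint 2 (Z < U) on D(Z)={1,2,3,4,5} D(U)={1,2,3,5}: Z {1,2,3,4,5}->{1,2,3,4}; U {1,2,3,5}->{2,3,5}
So after constraint 2: D(U) = {2,3,5}

Answer: {2,3,5}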